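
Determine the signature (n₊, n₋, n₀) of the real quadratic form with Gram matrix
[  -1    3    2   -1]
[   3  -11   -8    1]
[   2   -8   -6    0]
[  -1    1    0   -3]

Answer: (0, 2, 2)

Derivation:
step 0: pivot -1 → sign −
step 1: pivot -2 → sign −
step 2: row/col 2 already zero → sign 0
step 3: row/col 3 already zero → sign 0
signature = (0, 2, 2)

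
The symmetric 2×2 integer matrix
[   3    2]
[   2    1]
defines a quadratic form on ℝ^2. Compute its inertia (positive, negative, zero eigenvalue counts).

Answer: (1, 1, 0)

Derivation:
step 0: pivot 3 → sign +
step 1: pivot -1/3 → sign −
signature = (1, 1, 0)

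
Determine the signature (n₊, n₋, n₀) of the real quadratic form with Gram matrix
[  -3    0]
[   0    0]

Answer: (0, 1, 1)

Derivation:
step 0: pivot -3 → sign −
step 1: row/col 1 already zero → sign 0
signature = (0, 1, 1)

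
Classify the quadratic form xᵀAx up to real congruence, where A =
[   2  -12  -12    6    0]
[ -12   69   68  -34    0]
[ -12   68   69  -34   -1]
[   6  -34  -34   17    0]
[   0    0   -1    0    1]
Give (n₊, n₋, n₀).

step 0: pivot 2 → sign +
step 1: pivot -3 → sign −
step 2: pivot 7/3 → sign +
step 3: pivot 1/7 → sign +
step 4: row/col 4 already zero → sign 0
signature = (3, 1, 1)

Answer: (3, 1, 1)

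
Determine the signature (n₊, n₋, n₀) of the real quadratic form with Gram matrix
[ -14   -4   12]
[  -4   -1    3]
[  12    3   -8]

step 0: pivot -14 → sign −
step 1: pivot 1/7 → sign +
step 2: pivot 1 → sign +
signature = (2, 1, 0)

Answer: (2, 1, 0)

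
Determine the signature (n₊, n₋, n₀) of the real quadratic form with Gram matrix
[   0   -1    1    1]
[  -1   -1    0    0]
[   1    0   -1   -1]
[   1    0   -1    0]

Answer: (2, 2, 0)

Derivation:
step 0: pivot -1 → sign −
step 1: pivot 1 → sign +
step 2: pivot -2 → sign −
step 3: pivot 1 → sign +
signature = (2, 2, 0)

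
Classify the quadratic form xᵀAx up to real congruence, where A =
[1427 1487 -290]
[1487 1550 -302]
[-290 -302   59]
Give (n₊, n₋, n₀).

Answer: (2, 1, 0)

Derivation:
step 0: pivot 1427 → sign +
step 1: pivot 681/1427 → sign +
step 2: pivot -3/227 → sign −
signature = (2, 1, 0)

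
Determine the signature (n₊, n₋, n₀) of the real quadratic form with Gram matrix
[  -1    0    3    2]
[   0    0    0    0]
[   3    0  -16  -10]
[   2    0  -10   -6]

step 0: pivot -1 → sign −
step 1: pivot -7 → sign −
step 2: pivot 2/7 → sign +
step 3: row/col 3 already zero → sign 0
signature = (1, 2, 1)

Answer: (1, 2, 1)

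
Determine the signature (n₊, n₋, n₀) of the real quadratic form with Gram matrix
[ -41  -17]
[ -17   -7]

Answer: (1, 1, 0)

Derivation:
step 0: pivot -41 → sign −
step 1: pivot 2/41 → sign +
signature = (1, 1, 0)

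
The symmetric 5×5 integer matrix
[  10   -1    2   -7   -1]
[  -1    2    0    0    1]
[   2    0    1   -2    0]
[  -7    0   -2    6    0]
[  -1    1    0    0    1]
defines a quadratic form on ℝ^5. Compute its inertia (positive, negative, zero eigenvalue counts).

Answer: (5, 0, 0)

Derivation:
step 0: pivot 10 → sign +
step 1: pivot 19/10 → sign +
step 2: pivot 11/19 → sign +
step 3: pivot 4/11 → sign +
step 4: pivot 1/4 → sign +
signature = (5, 0, 0)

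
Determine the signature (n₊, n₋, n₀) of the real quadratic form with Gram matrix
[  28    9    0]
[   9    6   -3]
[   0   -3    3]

step 0: pivot 28 → sign +
step 1: pivot 87/28 → sign +
step 2: pivot 3/29 → sign +
signature = (3, 0, 0)

Answer: (3, 0, 0)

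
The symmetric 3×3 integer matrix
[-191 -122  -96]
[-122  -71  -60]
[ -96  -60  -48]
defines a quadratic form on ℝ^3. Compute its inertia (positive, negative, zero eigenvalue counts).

step 0: pivot -191 → sign −
step 1: pivot 1323/191 → sign +
step 2: row/col 2 already zero → sign 0
signature = (1, 1, 1)

Answer: (1, 1, 1)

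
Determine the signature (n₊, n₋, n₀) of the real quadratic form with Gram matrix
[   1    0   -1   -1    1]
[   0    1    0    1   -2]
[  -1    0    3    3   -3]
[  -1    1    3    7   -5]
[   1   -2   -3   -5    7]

step 0: pivot 1 → sign +
step 1: pivot 1 → sign +
step 2: pivot 2 → sign +
step 3: pivot 3 → sign +
step 4: row/col 4 already zero → sign 0
signature = (4, 0, 1)

Answer: (4, 0, 1)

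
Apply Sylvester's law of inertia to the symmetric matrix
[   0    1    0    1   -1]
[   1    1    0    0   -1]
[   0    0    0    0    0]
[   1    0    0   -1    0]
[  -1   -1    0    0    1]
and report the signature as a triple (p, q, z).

step 0: pivot 1 → sign +
step 1: pivot -1 → sign −
step 2: row/col 2 already zero → sign 0
step 3: row/col 3 already zero → sign 0
step 4: row/col 4 already zero → sign 0
signature = (1, 1, 3)

Answer: (1, 1, 3)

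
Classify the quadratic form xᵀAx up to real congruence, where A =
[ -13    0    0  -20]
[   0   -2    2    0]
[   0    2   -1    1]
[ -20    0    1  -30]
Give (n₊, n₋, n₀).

step 0: pivot -13 → sign −
step 1: pivot -2 → sign −
step 2: pivot 1 → sign +
step 3: pivot -3/13 → sign −
signature = (1, 3, 0)

Answer: (1, 3, 0)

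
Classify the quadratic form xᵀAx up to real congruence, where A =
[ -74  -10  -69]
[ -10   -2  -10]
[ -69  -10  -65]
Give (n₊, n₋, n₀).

Answer: (1, 2, 0)

Derivation:
step 0: pivot -74 → sign −
step 1: pivot -24/37 → sign −
step 2: pivot 1/24 → sign +
signature = (1, 2, 0)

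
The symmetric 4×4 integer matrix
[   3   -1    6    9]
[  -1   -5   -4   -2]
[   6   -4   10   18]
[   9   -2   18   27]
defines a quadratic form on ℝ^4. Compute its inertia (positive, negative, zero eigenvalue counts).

step 0: pivot 3 → sign +
step 1: pivot -16/3 → sign −
step 2: pivot -5/4 → sign −
step 3: pivot 3/10 → sign +
signature = (2, 2, 0)

Answer: (2, 2, 0)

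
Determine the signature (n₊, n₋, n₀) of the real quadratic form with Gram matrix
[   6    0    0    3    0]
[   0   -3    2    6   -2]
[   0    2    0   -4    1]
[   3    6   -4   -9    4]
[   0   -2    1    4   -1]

step 0: pivot 6 → sign +
step 1: pivot -3 → sign −
step 2: pivot 4/3 → sign +
step 3: pivot 3/2 → sign +
step 4: pivot 1/4 → sign +
signature = (4, 1, 0)

Answer: (4, 1, 0)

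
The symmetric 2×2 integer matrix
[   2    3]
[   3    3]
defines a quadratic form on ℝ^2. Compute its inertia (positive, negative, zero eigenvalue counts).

step 0: pivot 2 → sign +
step 1: pivot -3/2 → sign −
signature = (1, 1, 0)

Answer: (1, 1, 0)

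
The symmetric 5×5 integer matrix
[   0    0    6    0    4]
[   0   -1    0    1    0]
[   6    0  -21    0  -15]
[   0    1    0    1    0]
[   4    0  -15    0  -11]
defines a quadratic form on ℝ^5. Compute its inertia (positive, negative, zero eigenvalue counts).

Answer: (2, 3, 0)

Derivation:
step 0: pivot -1 → sign −
step 1: pivot -21 → sign −
step 2: pivot 12/7 → sign +
step 3: pivot 2 → sign +
step 4: pivot -1/3 → sign −
signature = (2, 3, 0)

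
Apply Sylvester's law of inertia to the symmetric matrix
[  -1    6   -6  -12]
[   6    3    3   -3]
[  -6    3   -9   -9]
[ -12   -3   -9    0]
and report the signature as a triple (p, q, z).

step 0: pivot -1 → sign −
step 1: pivot 39 → sign +
step 2: pivot -12/13 → sign −
step 3: row/col 3 already zero → sign 0
signature = (1, 2, 1)

Answer: (1, 2, 1)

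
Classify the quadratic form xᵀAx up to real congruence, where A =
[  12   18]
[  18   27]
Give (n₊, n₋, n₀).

Answer: (1, 0, 1)

Derivation:
step 0: pivot 12 → sign +
step 1: row/col 1 already zero → sign 0
signature = (1, 0, 1)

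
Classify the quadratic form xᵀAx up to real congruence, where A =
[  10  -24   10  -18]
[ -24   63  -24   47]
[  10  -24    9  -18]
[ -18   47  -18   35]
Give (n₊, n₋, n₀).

step 0: pivot 10 → sign +
step 1: pivot 27/5 → sign +
step 2: pivot -1 → sign −
step 3: pivot -2/27 → sign −
signature = (2, 2, 0)

Answer: (2, 2, 0)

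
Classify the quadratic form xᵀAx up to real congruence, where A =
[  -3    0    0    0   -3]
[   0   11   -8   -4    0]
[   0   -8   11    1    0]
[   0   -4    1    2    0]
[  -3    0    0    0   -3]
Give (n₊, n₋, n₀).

Answer: (2, 2, 1)

Derivation:
step 0: pivot -3 → sign −
step 1: pivot 11 → sign +
step 2: pivot 57/11 → sign +
step 3: pivot -3/19 → sign −
step 4: row/col 4 already zero → sign 0
signature = (2, 2, 1)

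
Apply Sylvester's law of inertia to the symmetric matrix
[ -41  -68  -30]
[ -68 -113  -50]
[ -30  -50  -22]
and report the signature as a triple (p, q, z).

Answer: (1, 2, 0)

Derivation:
step 0: pivot -41 → sign −
step 1: pivot -9/41 → sign −
step 2: pivot 2/9 → sign +
signature = (1, 2, 0)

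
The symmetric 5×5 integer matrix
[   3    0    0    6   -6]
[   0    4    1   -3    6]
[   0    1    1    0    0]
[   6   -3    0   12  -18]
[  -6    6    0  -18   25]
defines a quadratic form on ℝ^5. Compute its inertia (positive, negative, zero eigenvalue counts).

step 0: pivot 3 → sign +
step 1: pivot 4 → sign +
step 2: pivot 3/4 → sign +
step 3: pivot -3 → sign −
step 4: pivot 1 → sign +
signature = (4, 1, 0)

Answer: (4, 1, 0)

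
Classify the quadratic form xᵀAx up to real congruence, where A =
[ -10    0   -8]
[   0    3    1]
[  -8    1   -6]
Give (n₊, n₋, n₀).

step 0: pivot -10 → sign −
step 1: pivot 3 → sign +
step 2: pivot 1/15 → sign +
signature = (2, 1, 0)

Answer: (2, 1, 0)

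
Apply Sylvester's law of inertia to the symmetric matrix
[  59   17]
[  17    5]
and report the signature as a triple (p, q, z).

Answer: (2, 0, 0)

Derivation:
step 0: pivot 59 → sign +
step 1: pivot 6/59 → sign +
signature = (2, 0, 0)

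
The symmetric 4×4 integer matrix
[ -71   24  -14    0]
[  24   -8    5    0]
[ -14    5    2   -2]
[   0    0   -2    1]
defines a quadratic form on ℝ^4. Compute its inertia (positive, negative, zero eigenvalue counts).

step 0: pivot -71 → sign −
step 1: pivot 8/71 → sign +
step 2: pivot 33/8 → sign +
step 3: pivot 1/33 → sign +
signature = (3, 1, 0)

Answer: (3, 1, 0)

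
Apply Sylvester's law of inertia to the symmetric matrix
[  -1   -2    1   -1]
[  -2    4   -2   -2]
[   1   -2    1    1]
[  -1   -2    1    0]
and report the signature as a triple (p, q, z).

Answer: (2, 1, 1)

Derivation:
step 0: pivot -1 → sign −
step 1: pivot 8 → sign +
step 2: pivot 1 → sign +
step 3: row/col 3 already zero → sign 0
signature = (2, 1, 1)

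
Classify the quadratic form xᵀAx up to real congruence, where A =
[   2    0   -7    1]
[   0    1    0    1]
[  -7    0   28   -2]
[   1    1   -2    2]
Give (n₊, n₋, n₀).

Answer: (3, 1, 0)

Derivation:
step 0: pivot 2 → sign +
step 1: pivot 1 → sign +
step 2: pivot 7/2 → sign +
step 3: pivot -1/7 → sign −
signature = (3, 1, 0)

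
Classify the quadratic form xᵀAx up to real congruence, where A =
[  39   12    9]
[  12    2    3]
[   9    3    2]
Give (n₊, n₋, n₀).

step 0: pivot 39 → sign +
step 1: pivot -22/13 → sign −
step 2: pivot -1/22 → sign −
signature = (1, 2, 0)

Answer: (1, 2, 0)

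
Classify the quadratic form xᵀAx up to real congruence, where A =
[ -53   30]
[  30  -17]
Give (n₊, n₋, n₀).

Answer: (0, 2, 0)

Derivation:
step 0: pivot -53 → sign −
step 1: pivot -1/53 → sign −
signature = (0, 2, 0)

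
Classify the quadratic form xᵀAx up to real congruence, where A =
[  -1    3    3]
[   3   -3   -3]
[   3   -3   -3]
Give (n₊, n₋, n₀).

step 0: pivot -1 → sign −
step 1: pivot 6 → sign +
step 2: row/col 2 already zero → sign 0
signature = (1, 1, 1)

Answer: (1, 1, 1)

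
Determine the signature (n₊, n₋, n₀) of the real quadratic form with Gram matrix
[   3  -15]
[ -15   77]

Answer: (2, 0, 0)

Derivation:
step 0: pivot 3 → sign +
step 1: pivot 2 → sign +
signature = (2, 0, 0)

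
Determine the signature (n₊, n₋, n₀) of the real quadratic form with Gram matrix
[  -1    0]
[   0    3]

step 0: pivot -1 → sign −
step 1: pivot 3 → sign +
signature = (1, 1, 0)

Answer: (1, 1, 0)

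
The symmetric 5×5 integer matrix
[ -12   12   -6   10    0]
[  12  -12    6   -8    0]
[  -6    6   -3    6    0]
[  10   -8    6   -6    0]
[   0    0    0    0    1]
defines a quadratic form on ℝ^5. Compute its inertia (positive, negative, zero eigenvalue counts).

Answer: (2, 2, 1)

Derivation:
step 0: pivot -12 → sign −
step 1: pivot 7/3 → sign +
step 2: pivot -3/7 → sign −
step 3: pivot 1 → sign +
step 4: row/col 4 already zero → sign 0
signature = (2, 2, 1)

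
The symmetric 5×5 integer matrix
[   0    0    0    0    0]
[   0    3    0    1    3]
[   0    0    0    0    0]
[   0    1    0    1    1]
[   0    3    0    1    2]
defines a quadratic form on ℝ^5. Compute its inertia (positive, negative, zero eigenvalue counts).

Answer: (2, 1, 2)

Derivation:
step 0: pivot 3 → sign +
step 1: pivot 2/3 → sign +
step 2: pivot -1 → sign −
step 3: row/col 3 already zero → sign 0
step 4: row/col 4 already zero → sign 0
signature = (2, 1, 2)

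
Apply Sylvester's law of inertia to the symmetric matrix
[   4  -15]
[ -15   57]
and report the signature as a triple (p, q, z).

Answer: (2, 0, 0)

Derivation:
step 0: pivot 4 → sign +
step 1: pivot 3/4 → sign +
signature = (2, 0, 0)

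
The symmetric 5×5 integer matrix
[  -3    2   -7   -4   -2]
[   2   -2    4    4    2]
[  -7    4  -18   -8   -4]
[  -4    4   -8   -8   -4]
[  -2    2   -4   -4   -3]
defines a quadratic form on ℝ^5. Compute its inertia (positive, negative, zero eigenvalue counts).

Answer: (0, 4, 1)

Derivation:
step 0: pivot -3 → sign −
step 1: pivot -2/3 → sign −
step 2: pivot -1 → sign −
step 3: pivot -1 → sign −
step 4: row/col 4 already zero → sign 0
signature = (0, 4, 1)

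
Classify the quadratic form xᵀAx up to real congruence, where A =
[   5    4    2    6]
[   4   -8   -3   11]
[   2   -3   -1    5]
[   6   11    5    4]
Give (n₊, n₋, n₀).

Answer: (3, 1, 0)

Derivation:
step 0: pivot 5 → sign +
step 1: pivot -56/5 → sign −
step 2: pivot 5/56 → sign +
step 3: pivot 1/5 → sign +
signature = (3, 1, 0)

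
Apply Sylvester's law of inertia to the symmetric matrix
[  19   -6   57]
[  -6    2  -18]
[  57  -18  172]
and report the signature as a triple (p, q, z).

Answer: (3, 0, 0)

Derivation:
step 0: pivot 19 → sign +
step 1: pivot 2/19 → sign +
step 2: pivot 1 → sign +
signature = (3, 0, 0)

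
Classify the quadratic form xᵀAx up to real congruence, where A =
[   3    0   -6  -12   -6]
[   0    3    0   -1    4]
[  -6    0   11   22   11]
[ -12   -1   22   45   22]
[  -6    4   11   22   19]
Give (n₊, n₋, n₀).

Answer: (3, 1, 1)

Derivation:
step 0: pivot 3 → sign +
step 1: pivot 3 → sign +
step 2: pivot -1 → sign −
step 3: pivot 2/3 → sign +
step 4: row/col 4 already zero → sign 0
signature = (3, 1, 1)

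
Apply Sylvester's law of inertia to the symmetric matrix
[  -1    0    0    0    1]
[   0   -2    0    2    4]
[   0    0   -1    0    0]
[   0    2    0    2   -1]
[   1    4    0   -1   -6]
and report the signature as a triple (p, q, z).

Answer: (2, 3, 0)

Derivation:
step 0: pivot -1 → sign −
step 1: pivot -2 → sign −
step 2: pivot -1 → sign −
step 3: pivot 4 → sign +
step 4: pivot 3/4 → sign +
signature = (2, 3, 0)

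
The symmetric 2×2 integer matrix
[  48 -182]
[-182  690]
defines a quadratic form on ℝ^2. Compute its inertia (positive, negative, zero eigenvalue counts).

step 0: pivot 48 → sign +
step 1: pivot -1/12 → sign −
signature = (1, 1, 0)

Answer: (1, 1, 0)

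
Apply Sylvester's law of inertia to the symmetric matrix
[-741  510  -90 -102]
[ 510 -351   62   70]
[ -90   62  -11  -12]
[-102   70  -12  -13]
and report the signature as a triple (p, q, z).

Answer: (2, 2, 0)

Derivation:
step 0: pivot -741 → sign −
step 1: pivot 3/247 → sign +
step 2: pivot -1/3 → sign −
step 3: pivot 3 → sign +
signature = (2, 2, 0)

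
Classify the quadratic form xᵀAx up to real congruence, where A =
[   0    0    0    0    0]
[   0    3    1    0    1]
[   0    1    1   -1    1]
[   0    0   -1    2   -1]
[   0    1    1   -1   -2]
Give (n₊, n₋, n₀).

step 0: pivot 3 → sign +
step 1: pivot 2/3 → sign +
step 2: pivot 1/2 → sign +
step 3: pivot -3 → sign −
step 4: row/col 4 already zero → sign 0
signature = (3, 1, 1)

Answer: (3, 1, 1)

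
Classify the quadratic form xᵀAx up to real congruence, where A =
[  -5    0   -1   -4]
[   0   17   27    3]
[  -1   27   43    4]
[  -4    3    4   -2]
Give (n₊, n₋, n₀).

Answer: (3, 1, 0)

Derivation:
step 0: pivot -5 → sign −
step 1: pivot 17 → sign +
step 2: pivot 27/85 → sign +
step 3: pivot 2/3 → sign +
signature = (3, 1, 0)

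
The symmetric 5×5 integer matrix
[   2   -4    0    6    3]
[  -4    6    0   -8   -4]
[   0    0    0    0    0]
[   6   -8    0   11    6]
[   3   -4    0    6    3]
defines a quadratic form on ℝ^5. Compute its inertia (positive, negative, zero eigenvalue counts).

Answer: (2, 2, 1)

Derivation:
step 0: pivot 2 → sign +
step 1: pivot -2 → sign −
step 2: pivot 1 → sign +
step 3: pivot -1/2 → sign −
step 4: row/col 4 already zero → sign 0
signature = (2, 2, 1)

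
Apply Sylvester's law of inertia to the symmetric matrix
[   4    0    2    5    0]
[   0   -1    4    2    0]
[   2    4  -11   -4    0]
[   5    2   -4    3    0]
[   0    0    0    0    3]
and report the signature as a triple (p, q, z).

Answer: (4, 1, 0)

Derivation:
step 0: pivot 4 → sign +
step 1: pivot -1 → sign −
step 2: pivot 4 → sign +
step 3: pivot 3/16 → sign +
step 4: pivot 3 → sign +
signature = (4, 1, 0)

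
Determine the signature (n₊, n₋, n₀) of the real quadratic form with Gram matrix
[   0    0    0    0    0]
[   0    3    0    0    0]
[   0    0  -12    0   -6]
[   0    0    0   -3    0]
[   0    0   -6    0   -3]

Answer: (1, 2, 2)

Derivation:
step 0: pivot 3 → sign +
step 1: pivot -12 → sign −
step 2: pivot -3 → sign −
step 3: row/col 3 already zero → sign 0
step 4: row/col 4 already zero → sign 0
signature = (1, 2, 2)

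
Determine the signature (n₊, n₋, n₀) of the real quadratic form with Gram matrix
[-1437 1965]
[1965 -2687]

step 0: pivot -1437 → sign −
step 1: pivot 2/479 → sign +
signature = (1, 1, 0)

Answer: (1, 1, 0)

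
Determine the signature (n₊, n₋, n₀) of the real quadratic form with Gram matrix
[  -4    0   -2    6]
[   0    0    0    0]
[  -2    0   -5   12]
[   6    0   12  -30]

Answer: (0, 3, 1)

Derivation:
step 0: pivot -4 → sign −
step 1: pivot -4 → sign −
step 2: pivot -3/4 → sign −
step 3: row/col 3 already zero → sign 0
signature = (0, 3, 1)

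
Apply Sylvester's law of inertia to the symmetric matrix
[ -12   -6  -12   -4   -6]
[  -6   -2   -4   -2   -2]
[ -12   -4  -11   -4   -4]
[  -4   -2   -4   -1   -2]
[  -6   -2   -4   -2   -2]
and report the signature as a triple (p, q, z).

step 0: pivot -12 → sign −
step 1: pivot 1 → sign +
step 2: pivot -3 → sign −
step 3: pivot 1/3 → sign +
step 4: row/col 4 already zero → sign 0
signature = (2, 2, 1)

Answer: (2, 2, 1)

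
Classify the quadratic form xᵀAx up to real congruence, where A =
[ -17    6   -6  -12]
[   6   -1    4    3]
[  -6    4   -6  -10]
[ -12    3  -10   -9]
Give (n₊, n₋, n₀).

step 0: pivot -17 → sign −
step 1: pivot 19/17 → sign +
step 2: pivot -134/19 → sign −
step 3: pivot 2/67 → sign +
signature = (2, 2, 0)

Answer: (2, 2, 0)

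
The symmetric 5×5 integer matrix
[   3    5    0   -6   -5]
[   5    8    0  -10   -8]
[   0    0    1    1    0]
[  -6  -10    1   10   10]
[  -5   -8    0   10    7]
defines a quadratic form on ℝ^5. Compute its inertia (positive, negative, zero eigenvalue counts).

Answer: (2, 3, 0)

Derivation:
step 0: pivot 3 → sign +
step 1: pivot -1/3 → sign −
step 2: pivot 1 → sign +
step 3: pivot -3 → sign −
step 4: pivot -1 → sign −
signature = (2, 3, 0)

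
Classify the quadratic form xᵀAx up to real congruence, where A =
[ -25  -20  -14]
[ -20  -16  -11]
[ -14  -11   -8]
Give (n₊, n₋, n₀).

Answer: (1, 2, 0)

Derivation:
step 0: pivot -25 → sign −
step 1: pivot -4/25 → sign −
step 2: pivot 1/4 → sign +
signature = (1, 2, 0)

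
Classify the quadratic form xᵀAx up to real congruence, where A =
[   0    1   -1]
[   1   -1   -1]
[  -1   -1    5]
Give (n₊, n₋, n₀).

step 0: pivot -1 → sign −
step 1: pivot 1 → sign +
step 2: pivot 2 → sign +
signature = (2, 1, 0)

Answer: (2, 1, 0)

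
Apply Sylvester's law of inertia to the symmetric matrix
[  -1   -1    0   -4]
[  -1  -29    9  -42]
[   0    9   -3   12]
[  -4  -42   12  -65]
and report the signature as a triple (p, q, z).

step 0: pivot -1 → sign −
step 1: pivot -28 → sign −
step 2: pivot -3/28 → sign −
step 3: pivot 3 → sign +
signature = (1, 3, 0)

Answer: (1, 3, 0)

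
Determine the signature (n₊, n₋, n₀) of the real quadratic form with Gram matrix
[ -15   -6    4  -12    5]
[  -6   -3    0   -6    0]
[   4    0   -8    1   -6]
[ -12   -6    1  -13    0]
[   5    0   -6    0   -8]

Answer: (1, 4, 0)

Derivation:
step 0: pivot -15 → sign −
step 1: pivot -3/5 → sign −
step 2: pivot -8/3 → sign −
step 3: pivot -5/8 → sign −
step 4: pivot 3/5 → sign +
signature = (1, 4, 0)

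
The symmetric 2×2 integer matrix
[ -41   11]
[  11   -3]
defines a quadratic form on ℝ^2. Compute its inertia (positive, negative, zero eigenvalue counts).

Answer: (0, 2, 0)

Derivation:
step 0: pivot -41 → sign −
step 1: pivot -2/41 → sign −
signature = (0, 2, 0)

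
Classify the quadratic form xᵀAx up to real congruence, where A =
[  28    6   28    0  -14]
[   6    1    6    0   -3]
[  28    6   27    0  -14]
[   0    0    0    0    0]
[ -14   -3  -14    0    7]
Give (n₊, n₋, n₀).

step 0: pivot 28 → sign +
step 1: pivot -2/7 → sign −
step 2: pivot -1 → sign −
step 3: row/col 3 already zero → sign 0
step 4: row/col 4 already zero → sign 0
signature = (1, 2, 2)

Answer: (1, 2, 2)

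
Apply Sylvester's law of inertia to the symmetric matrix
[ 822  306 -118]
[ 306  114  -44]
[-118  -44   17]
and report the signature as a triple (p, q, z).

step 0: pivot 822 → sign +
step 1: pivot 12/137 → sign +
step 2: row/col 2 already zero → sign 0
signature = (2, 0, 1)

Answer: (2, 0, 1)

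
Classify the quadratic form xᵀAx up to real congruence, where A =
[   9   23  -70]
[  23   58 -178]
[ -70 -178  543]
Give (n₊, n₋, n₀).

step 0: pivot 9 → sign +
step 1: pivot -7/9 → sign −
step 2: pivot -3/7 → sign −
signature = (1, 2, 0)

Answer: (1, 2, 0)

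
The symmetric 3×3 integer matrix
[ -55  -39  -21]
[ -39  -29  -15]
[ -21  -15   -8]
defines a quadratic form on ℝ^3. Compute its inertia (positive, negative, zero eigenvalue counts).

step 0: pivot -55 → sign −
step 1: pivot -74/55 → sign −
step 2: pivot 1/37 → sign +
signature = (1, 2, 0)

Answer: (1, 2, 0)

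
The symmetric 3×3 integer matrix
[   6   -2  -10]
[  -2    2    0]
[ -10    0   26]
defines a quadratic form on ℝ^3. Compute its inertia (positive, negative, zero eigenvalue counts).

Answer: (3, 0, 0)

Derivation:
step 0: pivot 6 → sign +
step 1: pivot 4/3 → sign +
step 2: pivot 1 → sign +
signature = (3, 0, 0)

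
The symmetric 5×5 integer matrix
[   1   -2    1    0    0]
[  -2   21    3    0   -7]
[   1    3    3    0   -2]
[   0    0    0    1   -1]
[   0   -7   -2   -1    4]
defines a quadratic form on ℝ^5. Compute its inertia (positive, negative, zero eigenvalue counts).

step 0: pivot 1 → sign +
step 1: pivot 17 → sign +
step 2: pivot 9/17 → sign +
step 3: pivot 1 → sign +
step 4: pivot 1/9 → sign +
signature = (5, 0, 0)

Answer: (5, 0, 0)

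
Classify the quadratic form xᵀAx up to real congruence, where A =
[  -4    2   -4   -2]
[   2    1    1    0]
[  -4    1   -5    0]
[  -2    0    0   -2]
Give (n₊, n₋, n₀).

Answer: (1, 2, 1)

Derivation:
step 0: pivot -4 → sign −
step 1: pivot 2 → sign +
step 2: pivot -3/2 → sign −
step 3: row/col 3 already zero → sign 0
signature = (1, 2, 1)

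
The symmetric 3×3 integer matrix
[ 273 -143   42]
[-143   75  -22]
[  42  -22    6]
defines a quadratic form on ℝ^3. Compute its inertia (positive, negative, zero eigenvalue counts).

step 0: pivot 273 → sign +
step 1: pivot 2/21 → sign +
step 2: pivot -6/13 → sign −
signature = (2, 1, 0)

Answer: (2, 1, 0)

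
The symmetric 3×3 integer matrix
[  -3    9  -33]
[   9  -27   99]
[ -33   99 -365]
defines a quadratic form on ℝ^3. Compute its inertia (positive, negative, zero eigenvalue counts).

step 0: pivot -3 → sign −
step 1: pivot -2 → sign −
step 2: row/col 2 already zero → sign 0
signature = (0, 2, 1)

Answer: (0, 2, 1)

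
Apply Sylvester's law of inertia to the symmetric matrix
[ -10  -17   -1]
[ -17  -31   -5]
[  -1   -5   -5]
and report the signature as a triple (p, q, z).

step 0: pivot -10 → sign −
step 1: pivot -21/10 → sign −
step 2: pivot 2/7 → sign +
signature = (1, 2, 0)

Answer: (1, 2, 0)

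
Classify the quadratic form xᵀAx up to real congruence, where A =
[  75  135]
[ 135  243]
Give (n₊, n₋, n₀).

Answer: (1, 0, 1)

Derivation:
step 0: pivot 75 → sign +
step 1: row/col 1 already zero → sign 0
signature = (1, 0, 1)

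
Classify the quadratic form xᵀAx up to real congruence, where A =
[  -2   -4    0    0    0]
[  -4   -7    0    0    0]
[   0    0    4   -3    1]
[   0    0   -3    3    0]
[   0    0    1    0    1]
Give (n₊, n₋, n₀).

step 0: pivot -2 → sign −
step 1: pivot 1 → sign +
step 2: pivot 4 → sign +
step 3: pivot 3/4 → sign +
step 4: row/col 4 already zero → sign 0
signature = (3, 1, 1)

Answer: (3, 1, 1)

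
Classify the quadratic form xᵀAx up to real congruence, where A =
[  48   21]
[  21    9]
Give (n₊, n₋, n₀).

step 0: pivot 48 → sign +
step 1: pivot -3/16 → sign −
signature = (1, 1, 0)

Answer: (1, 1, 0)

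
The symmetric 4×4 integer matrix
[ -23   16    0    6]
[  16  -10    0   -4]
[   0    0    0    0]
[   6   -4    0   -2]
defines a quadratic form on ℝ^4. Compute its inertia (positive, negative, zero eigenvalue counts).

Answer: (1, 2, 1)

Derivation:
step 0: pivot -23 → sign −
step 1: pivot 26/23 → sign +
step 2: pivot -6/13 → sign −
step 3: row/col 3 already zero → sign 0
signature = (1, 2, 1)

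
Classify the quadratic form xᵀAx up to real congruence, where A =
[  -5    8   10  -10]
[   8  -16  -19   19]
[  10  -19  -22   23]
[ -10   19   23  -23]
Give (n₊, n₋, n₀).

step 0: pivot -5 → sign −
step 1: pivot -16/5 → sign −
step 2: pivot 13/16 → sign +
step 3: pivot -3/13 → sign −
signature = (1, 3, 0)

Answer: (1, 3, 0)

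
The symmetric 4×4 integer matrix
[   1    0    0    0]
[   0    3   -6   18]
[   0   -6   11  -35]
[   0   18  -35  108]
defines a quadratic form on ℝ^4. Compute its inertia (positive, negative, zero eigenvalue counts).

Answer: (3, 1, 0)

Derivation:
step 0: pivot 1 → sign +
step 1: pivot 3 → sign +
step 2: pivot -1 → sign −
step 3: pivot 1 → sign +
signature = (3, 1, 0)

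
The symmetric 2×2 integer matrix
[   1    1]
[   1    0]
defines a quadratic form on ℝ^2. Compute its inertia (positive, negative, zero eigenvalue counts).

Answer: (1, 1, 0)

Derivation:
step 0: pivot 1 → sign +
step 1: pivot -1 → sign −
signature = (1, 1, 0)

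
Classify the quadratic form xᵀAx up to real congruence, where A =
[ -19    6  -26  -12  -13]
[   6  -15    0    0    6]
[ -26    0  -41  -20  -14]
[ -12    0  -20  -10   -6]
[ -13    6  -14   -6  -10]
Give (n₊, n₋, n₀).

Answer: (1, 4, 0)

Derivation:
step 0: pivot -19 → sign −
step 1: pivot -249/19 → sign −
step 2: pivot -23/83 → sign −
step 3: pivot 90/23 → sign +
step 4: pivot -1/5 → sign −
signature = (1, 4, 0)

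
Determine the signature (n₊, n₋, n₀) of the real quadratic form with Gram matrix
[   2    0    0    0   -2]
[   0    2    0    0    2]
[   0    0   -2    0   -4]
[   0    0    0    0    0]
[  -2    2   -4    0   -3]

Answer: (3, 1, 1)

Derivation:
step 0: pivot 2 → sign +
step 1: pivot 2 → sign +
step 2: pivot -2 → sign −
step 3: pivot 1 → sign +
step 4: row/col 4 already zero → sign 0
signature = (3, 1, 1)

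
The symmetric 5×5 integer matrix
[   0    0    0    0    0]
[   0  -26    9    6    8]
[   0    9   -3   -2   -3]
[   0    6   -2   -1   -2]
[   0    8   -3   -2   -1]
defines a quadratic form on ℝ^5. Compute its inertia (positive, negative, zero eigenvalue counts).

Answer: (3, 1, 1)

Derivation:
step 0: pivot -26 → sign −
step 1: pivot 3/26 → sign +
step 2: pivot 1/3 → sign +
step 3: pivot 1 → sign +
step 4: row/col 4 already zero → sign 0
signature = (3, 1, 1)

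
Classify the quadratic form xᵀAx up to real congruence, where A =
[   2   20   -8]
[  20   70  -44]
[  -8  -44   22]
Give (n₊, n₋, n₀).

step 0: pivot 2 → sign +
step 1: pivot -130 → sign −
step 2: pivot -2/65 → sign −
signature = (1, 2, 0)

Answer: (1, 2, 0)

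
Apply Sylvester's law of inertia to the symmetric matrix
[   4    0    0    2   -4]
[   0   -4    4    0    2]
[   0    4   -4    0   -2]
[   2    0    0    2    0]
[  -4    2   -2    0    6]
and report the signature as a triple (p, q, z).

step 0: pivot 4 → sign +
step 1: pivot -4 → sign −
step 2: pivot 1 → sign +
step 3: pivot -1 → sign −
step 4: row/col 4 already zero → sign 0
signature = (2, 2, 1)

Answer: (2, 2, 1)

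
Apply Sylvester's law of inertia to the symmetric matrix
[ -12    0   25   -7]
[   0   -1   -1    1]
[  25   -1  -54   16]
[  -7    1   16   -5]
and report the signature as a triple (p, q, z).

Answer: (1, 3, 0)

Derivation:
step 0: pivot -12 → sign −
step 1: pivot -1 → sign −
step 2: pivot -11/12 → sign −
step 3: pivot 3/11 → sign +
signature = (1, 3, 0)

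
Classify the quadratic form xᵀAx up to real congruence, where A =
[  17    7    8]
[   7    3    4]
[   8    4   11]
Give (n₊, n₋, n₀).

step 0: pivot 17 → sign +
step 1: pivot 2/17 → sign +
step 2: pivot 3 → sign +
signature = (3, 0, 0)

Answer: (3, 0, 0)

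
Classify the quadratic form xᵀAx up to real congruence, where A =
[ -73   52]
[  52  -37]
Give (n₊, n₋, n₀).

step 0: pivot -73 → sign −
step 1: pivot 3/73 → sign +
signature = (1, 1, 0)

Answer: (1, 1, 0)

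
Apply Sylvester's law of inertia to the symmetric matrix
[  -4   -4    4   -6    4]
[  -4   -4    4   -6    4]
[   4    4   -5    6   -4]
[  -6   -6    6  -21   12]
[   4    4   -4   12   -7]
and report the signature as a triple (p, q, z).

Answer: (0, 3, 2)

Derivation:
step 0: pivot -4 → sign −
step 1: pivot -1 → sign −
step 2: pivot -12 → sign −
step 3: row/col 3 already zero → sign 0
step 4: row/col 4 already zero → sign 0
signature = (0, 3, 2)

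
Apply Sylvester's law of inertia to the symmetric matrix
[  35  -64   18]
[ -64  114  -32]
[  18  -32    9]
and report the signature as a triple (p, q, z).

Answer: (2, 1, 0)

Derivation:
step 0: pivot 35 → sign +
step 1: pivot -106/35 → sign −
step 2: pivot 1/53 → sign +
signature = (2, 1, 0)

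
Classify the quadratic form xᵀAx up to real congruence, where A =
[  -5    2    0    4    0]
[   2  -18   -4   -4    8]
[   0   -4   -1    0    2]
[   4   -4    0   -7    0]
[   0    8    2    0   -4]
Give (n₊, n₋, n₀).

Answer: (1, 3, 1)

Derivation:
step 0: pivot -5 → sign −
step 1: pivot -86/5 → sign −
step 2: pivot -3/43 → sign −
step 3: pivot 1 → sign +
step 4: row/col 4 already zero → sign 0
signature = (1, 3, 1)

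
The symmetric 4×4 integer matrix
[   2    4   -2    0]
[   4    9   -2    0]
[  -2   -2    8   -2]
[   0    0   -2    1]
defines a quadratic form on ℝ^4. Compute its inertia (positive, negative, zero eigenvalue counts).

step 0: pivot 2 → sign +
step 1: pivot 1 → sign +
step 2: pivot 2 → sign +
step 3: pivot -1 → sign −
signature = (3, 1, 0)

Answer: (3, 1, 0)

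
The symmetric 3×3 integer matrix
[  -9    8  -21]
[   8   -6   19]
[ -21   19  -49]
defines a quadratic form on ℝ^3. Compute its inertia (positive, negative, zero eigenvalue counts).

Answer: (1, 2, 0)

Derivation:
step 0: pivot -9 → sign −
step 1: pivot 10/9 → sign +
step 2: pivot -1/10 → sign −
signature = (1, 2, 0)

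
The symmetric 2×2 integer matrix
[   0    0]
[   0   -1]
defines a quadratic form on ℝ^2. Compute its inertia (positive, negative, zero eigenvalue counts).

Answer: (0, 1, 1)

Derivation:
step 0: pivot -1 → sign −
step 1: row/col 1 already zero → sign 0
signature = (0, 1, 1)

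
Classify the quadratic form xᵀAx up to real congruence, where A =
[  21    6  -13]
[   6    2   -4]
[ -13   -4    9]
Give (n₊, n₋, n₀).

step 0: pivot 21 → sign +
step 1: pivot 2/7 → sign +
step 2: pivot 2/3 → sign +
signature = (3, 0, 0)

Answer: (3, 0, 0)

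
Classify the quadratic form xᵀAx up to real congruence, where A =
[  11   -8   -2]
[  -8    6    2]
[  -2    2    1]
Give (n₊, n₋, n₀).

Answer: (2, 1, 0)

Derivation:
step 0: pivot 11 → sign +
step 1: pivot 2/11 → sign +
step 2: pivot -1 → sign −
signature = (2, 1, 0)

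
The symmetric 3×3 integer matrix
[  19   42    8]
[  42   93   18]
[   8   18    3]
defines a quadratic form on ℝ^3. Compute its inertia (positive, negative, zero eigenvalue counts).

step 0: pivot 19 → sign +
step 1: pivot 3/19 → sign +
step 2: pivot -1 → sign −
signature = (2, 1, 0)

Answer: (2, 1, 0)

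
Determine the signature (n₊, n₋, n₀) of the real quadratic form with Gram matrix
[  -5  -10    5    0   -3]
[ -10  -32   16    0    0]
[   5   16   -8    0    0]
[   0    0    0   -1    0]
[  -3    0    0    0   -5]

step 0: pivot -5 → sign −
step 1: pivot -12 → sign −
step 2: pivot -1 → sign −
step 3: pivot -1/5 → sign −
step 4: row/col 4 already zero → sign 0
signature = (0, 4, 1)

Answer: (0, 4, 1)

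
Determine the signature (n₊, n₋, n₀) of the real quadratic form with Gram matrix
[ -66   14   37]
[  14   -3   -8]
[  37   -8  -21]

Answer: (1, 2, 0)

Derivation:
step 0: pivot -66 → sign −
step 1: pivot -1/33 → sign −
step 2: pivot 1/2 → sign +
signature = (1, 2, 0)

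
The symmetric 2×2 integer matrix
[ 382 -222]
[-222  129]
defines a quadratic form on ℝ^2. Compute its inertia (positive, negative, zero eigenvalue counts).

step 0: pivot 382 → sign +
step 1: pivot -3/191 → sign −
signature = (1, 1, 0)

Answer: (1, 1, 0)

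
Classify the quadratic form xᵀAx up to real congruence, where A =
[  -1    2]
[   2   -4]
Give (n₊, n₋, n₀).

step 0: pivot -1 → sign −
step 1: row/col 1 already zero → sign 0
signature = (0, 1, 1)

Answer: (0, 1, 1)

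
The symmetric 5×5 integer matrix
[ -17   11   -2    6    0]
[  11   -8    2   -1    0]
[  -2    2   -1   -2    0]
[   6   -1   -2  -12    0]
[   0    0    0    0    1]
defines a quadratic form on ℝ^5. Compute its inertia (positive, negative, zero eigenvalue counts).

Answer: (2, 3, 0)

Derivation:
step 0: pivot -17 → sign −
step 1: pivot -15/17 → sign −
step 2: pivot -1/5 → sign −
step 3: pivot 1/3 → sign +
step 4: pivot 1 → sign +
signature = (2, 3, 0)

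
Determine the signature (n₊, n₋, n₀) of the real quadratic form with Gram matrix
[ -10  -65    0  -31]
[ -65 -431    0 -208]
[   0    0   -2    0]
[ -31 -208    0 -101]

step 0: pivot -10 → sign −
step 1: pivot -17/2 → sign −
step 2: pivot -2 → sign −
step 3: pivot 6/85 → sign +
signature = (1, 3, 0)

Answer: (1, 3, 0)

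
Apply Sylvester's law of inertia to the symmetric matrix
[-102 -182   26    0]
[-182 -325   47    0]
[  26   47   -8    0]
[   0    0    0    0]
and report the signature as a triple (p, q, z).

Answer: (1, 2, 1)

Derivation:
step 0: pivot -102 → sign −
step 1: pivot -13/51 → sign −
step 2: pivot 1/13 → sign +
step 3: row/col 3 already zero → sign 0
signature = (1, 2, 1)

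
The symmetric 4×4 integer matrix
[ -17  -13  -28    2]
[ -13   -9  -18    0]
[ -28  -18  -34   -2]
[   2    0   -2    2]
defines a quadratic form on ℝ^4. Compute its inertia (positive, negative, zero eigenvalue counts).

step 0: pivot -17 → sign −
step 1: pivot 16/17 → sign +
step 2: pivot -1/4 → sign −
step 3: row/col 3 already zero → sign 0
signature = (1, 2, 1)

Answer: (1, 2, 1)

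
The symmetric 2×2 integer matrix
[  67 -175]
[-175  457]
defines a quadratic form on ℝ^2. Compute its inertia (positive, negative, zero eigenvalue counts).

Answer: (1, 1, 0)

Derivation:
step 0: pivot 67 → sign +
step 1: pivot -6/67 → sign −
signature = (1, 1, 0)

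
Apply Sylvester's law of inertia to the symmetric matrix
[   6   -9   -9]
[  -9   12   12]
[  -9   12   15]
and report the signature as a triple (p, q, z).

step 0: pivot 6 → sign +
step 1: pivot -3/2 → sign −
step 2: pivot 3 → sign +
signature = (2, 1, 0)

Answer: (2, 1, 0)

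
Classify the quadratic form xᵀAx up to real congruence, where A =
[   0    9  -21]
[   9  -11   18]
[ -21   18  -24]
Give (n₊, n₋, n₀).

Answer: (2, 1, 0)

Derivation:
step 0: pivot -11 → sign −
step 1: pivot 81/11 → sign +
step 2: pivot 1/9 → sign +
signature = (2, 1, 0)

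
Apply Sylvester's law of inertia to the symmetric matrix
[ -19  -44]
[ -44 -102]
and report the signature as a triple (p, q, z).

Answer: (0, 2, 0)

Derivation:
step 0: pivot -19 → sign −
step 1: pivot -2/19 → sign −
signature = (0, 2, 0)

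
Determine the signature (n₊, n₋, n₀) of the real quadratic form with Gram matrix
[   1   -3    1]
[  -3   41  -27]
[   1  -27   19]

Answer: (2, 0, 1)

Derivation:
step 0: pivot 1 → sign +
step 1: pivot 32 → sign +
step 2: row/col 2 already zero → sign 0
signature = (2, 0, 1)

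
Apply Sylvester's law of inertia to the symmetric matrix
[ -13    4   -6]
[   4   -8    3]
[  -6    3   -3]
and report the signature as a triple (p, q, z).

step 0: pivot -13 → sign −
step 1: pivot -88/13 → sign −
step 2: pivot -3/88 → sign −
signature = (0, 3, 0)

Answer: (0, 3, 0)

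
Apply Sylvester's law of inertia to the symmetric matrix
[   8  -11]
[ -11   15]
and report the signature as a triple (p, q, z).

Answer: (1, 1, 0)

Derivation:
step 0: pivot 8 → sign +
step 1: pivot -1/8 → sign −
signature = (1, 1, 0)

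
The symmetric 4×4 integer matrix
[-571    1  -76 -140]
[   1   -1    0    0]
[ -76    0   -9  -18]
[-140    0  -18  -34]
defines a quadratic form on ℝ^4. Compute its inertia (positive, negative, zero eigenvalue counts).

step 0: pivot -571 → sign −
step 1: pivot -570/571 → sign −
step 2: pivot 17/15 → sign +
step 3: pivot -2/323 → sign −
signature = (1, 3, 0)

Answer: (1, 3, 0)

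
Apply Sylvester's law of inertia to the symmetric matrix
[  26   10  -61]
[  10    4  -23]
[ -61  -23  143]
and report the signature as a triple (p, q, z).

Answer: (2, 1, 0)

Derivation:
step 0: pivot 26 → sign +
step 1: pivot 2/13 → sign +
step 2: pivot -3/2 → sign −
signature = (2, 1, 0)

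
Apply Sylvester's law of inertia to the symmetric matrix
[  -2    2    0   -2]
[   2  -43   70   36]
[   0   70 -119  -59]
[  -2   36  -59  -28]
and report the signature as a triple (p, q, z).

Answer: (2, 2, 0)

Derivation:
step 0: pivot -2 → sign −
step 1: pivot -41 → sign −
step 2: pivot 21/41 → sign +
step 3: pivot 3/7 → sign +
signature = (2, 2, 0)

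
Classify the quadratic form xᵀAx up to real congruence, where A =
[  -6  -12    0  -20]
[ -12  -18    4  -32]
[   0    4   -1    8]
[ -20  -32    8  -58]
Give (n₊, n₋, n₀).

step 0: pivot -6 → sign −
step 1: pivot 6 → sign +
step 2: pivot -11/3 → sign −
step 3: pivot -2/33 → sign −
signature = (1, 3, 0)

Answer: (1, 3, 0)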